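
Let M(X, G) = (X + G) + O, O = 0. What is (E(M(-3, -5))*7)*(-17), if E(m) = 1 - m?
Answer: -1071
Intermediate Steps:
M(X, G) = G + X (M(X, G) = (X + G) + 0 = (G + X) + 0 = G + X)
(E(M(-3, -5))*7)*(-17) = ((1 - (-5 - 3))*7)*(-17) = ((1 - 1*(-8))*7)*(-17) = ((1 + 8)*7)*(-17) = (9*7)*(-17) = 63*(-17) = -1071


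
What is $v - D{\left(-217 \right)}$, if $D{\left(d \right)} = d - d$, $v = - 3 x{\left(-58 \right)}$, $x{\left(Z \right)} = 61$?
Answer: $-183$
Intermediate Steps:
$v = -183$ ($v = \left(-3\right) 61 = -183$)
$D{\left(d \right)} = 0$
$v - D{\left(-217 \right)} = -183 - 0 = -183 + 0 = -183$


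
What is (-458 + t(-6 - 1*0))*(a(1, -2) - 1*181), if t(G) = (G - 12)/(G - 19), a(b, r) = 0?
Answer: 2069192/25 ≈ 82768.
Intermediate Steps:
t(G) = (-12 + G)/(-19 + G)
(-458 + t(-6 - 1*0))*(a(1, -2) - 1*181) = (-458 + (-12 + (-6 - 1*0))/(-19 + (-6 - 1*0)))*(0 - 1*181) = (-458 + (-12 + (-6 + 0))/(-19 + (-6 + 0)))*(0 - 181) = (-458 + (-12 - 6)/(-19 - 6))*(-181) = (-458 - 18/(-25))*(-181) = (-458 - 1/25*(-18))*(-181) = (-458 + 18/25)*(-181) = -11432/25*(-181) = 2069192/25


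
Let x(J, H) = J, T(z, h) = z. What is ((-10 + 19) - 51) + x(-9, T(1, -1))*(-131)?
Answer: 1137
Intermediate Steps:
((-10 + 19) - 51) + x(-9, T(1, -1))*(-131) = ((-10 + 19) - 51) - 9*(-131) = (9 - 51) + 1179 = -42 + 1179 = 1137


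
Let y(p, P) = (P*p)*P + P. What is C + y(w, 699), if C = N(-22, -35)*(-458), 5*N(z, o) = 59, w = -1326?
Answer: -3239448157/5 ≈ -6.4789e+8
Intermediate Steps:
N(z, o) = 59/5 (N(z, o) = (⅕)*59 = 59/5)
C = -27022/5 (C = (59/5)*(-458) = -27022/5 ≈ -5404.4)
y(p, P) = P + p*P² (y(p, P) = p*P² + P = P + p*P²)
C + y(w, 699) = -27022/5 + 699*(1 + 699*(-1326)) = -27022/5 + 699*(1 - 926874) = -27022/5 + 699*(-926873) = -27022/5 - 647884227 = -3239448157/5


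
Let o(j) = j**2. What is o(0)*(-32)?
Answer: 0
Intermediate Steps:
o(0)*(-32) = 0**2*(-32) = 0*(-32) = 0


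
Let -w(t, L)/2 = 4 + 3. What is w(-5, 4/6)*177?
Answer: -2478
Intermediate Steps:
w(t, L) = -14 (w(t, L) = -2*(4 + 3) = -2*7 = -14)
w(-5, 4/6)*177 = -14*177 = -2478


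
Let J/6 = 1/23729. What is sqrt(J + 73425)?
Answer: sqrt(41343080147799)/23729 ≈ 270.97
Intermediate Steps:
J = 6/23729 ≈ 0.00025286
sqrt(J + 73425) = sqrt(6/23729 + 73425) = sqrt(1742301831/23729) = sqrt(41343080147799)/23729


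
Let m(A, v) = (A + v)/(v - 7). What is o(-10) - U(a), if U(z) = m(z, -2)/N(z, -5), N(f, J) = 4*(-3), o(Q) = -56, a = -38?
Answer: -1502/27 ≈ -55.630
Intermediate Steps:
N(f, J) = -12
m(A, v) = (A + v)/(-7 + v)
U(z) = -1/54 + z/108 (U(z) = ((z - 2)/(-7 - 2))/(-12) = ((-2 + z)/(-9))*(-1/12) = -(-2 + z)/9*(-1/12) = (2/9 - z/9)*(-1/12) = -1/54 + z/108)
o(-10) - U(a) = -56 - (-1/54 + (1/108)*(-38)) = -56 - (-1/54 - 19/54) = -56 - 1*(-10/27) = -56 + 10/27 = -1502/27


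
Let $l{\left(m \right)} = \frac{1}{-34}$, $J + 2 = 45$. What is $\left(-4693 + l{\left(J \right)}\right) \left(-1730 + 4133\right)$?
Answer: $- \frac{383429889}{34} \approx -1.1277 \cdot 10^{7}$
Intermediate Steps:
$J = 43$ ($J = -2 + 45 = 43$)
$l{\left(m \right)} = - \frac{1}{34}$
$\left(-4693 + l{\left(J \right)}\right) \left(-1730 + 4133\right) = \left(-4693 - \frac{1}{34}\right) \left(-1730 + 4133\right) = \left(- \frac{159563}{34}\right) 2403 = - \frac{383429889}{34}$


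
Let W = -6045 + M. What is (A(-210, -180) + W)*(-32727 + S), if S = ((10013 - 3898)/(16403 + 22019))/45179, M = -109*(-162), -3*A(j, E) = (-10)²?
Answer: -1973513450516872129/5207602614 ≈ -3.7897e+8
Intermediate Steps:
A(j, E) = -100/3 (A(j, E) = -⅓*(-10)² = -⅓*100 = -100/3)
M = 17658
W = 11613 (W = -6045 + 17658 = 11613)
S = 6115/1735867538 (S = (6115/38422)*(1/45179) = 6115/1735867538 ≈ 3.5227e-6)
(A(-210, -180) + W)*(-32727 + S) = (-100/3 + 11613)*(-32727 + 6115/1735867538) = (34739/3)*(-56809736910011/1735867538) = -1973513450516872129/5207602614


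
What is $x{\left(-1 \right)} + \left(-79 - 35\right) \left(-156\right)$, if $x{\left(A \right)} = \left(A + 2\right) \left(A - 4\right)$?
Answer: $17779$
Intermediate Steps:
$x{\left(A \right)} = \left(-4 + A\right) \left(2 + A\right)$ ($x{\left(A \right)} = \left(2 + A\right) \left(-4 + A\right) = \left(-4 + A\right) \left(2 + A\right)$)
$x{\left(-1 \right)} + \left(-79 - 35\right) \left(-156\right) = \left(-8 + \left(-1\right)^{2} - -2\right) + \left(-79 - 35\right) \left(-156\right) = \left(-8 + 1 + 2\right) - -17784 = -5 + 17784 = 17779$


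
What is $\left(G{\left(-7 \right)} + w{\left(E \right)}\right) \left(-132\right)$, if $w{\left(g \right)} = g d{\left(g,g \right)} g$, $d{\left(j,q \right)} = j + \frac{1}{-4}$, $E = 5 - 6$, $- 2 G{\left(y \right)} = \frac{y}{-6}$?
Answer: $242$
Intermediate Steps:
$G{\left(y \right)} = \frac{y}{12}$ ($G{\left(y \right)} = - \frac{y \frac{1}{-6}}{2} = - \frac{y \left(- \frac{1}{6}\right)}{2} = - \frac{\left(- \frac{1}{6}\right) y}{2} = \frac{y}{12}$)
$E = -1$ ($E = 5 - 6 = -1$)
$d{\left(j,q \right)} = - \frac{1}{4} + j$ ($d{\left(j,q \right)} = j - \frac{1}{4} = - \frac{1}{4} + j$)
$w{\left(g \right)} = g^{2} \left(- \frac{1}{4} + g\right)$ ($w{\left(g \right)} = g \left(- \frac{1}{4} + g\right) g = g^{2} \left(- \frac{1}{4} + g\right)$)
$\left(G{\left(-7 \right)} + w{\left(E \right)}\right) \left(-132\right) = \left(\frac{1}{12} \left(-7\right) + \left(-1\right)^{2} \left(- \frac{1}{4} - 1\right)\right) \left(-132\right) = \left(- \frac{7}{12} + 1 \left(- \frac{5}{4}\right)\right) \left(-132\right) = \left(- \frac{7}{12} - \frac{5}{4}\right) \left(-132\right) = \left(- \frac{11}{6}\right) \left(-132\right) = 242$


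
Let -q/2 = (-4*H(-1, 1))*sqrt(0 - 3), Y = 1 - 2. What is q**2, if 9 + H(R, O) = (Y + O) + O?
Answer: -12288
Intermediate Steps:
Y = -1
H(R, O) = -10 + 2*O (H(R, O) = -9 + ((-1 + O) + O) = -9 + (-1 + 2*O) = -10 + 2*O)
q = -64*I*sqrt(3) (q = -2*(-4*(-10 + 2*1))*sqrt(0 - 3) = -2*(-4*(-10 + 2))*sqrt(-3) = -2*(-4*(-8))*I*sqrt(3) = -64*I*sqrt(3) ≈ -110.85*I)
q**2 = (-64*I*sqrt(3))**2 = -12288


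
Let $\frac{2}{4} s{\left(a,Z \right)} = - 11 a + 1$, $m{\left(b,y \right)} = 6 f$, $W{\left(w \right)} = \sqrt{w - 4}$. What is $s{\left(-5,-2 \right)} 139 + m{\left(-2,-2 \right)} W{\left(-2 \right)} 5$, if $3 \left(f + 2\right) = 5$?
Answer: $15568 - 10 i \sqrt{6} \approx 15568.0 - 24.495 i$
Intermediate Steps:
$f = - \frac{1}{3}$ ($f = -2 + \frac{1}{3} \cdot 5 = -2 + \frac{5}{3} = - \frac{1}{3} \approx -0.33333$)
$W{\left(w \right)} = \sqrt{-4 + w}$
$m{\left(b,y \right)} = -2$ ($m{\left(b,y \right)} = 6 \left(- \frac{1}{3}\right) = -2$)
$s{\left(a,Z \right)} = 2 - 22 a$ ($s{\left(a,Z \right)} = 2 \left(- 11 a + 1\right) = 2 \left(1 - 11 a\right) = 2 - 22 a$)
$s{\left(-5,-2 \right)} 139 + m{\left(-2,-2 \right)} W{\left(-2 \right)} 5 = \left(2 - -110\right) 139 + - 2 \sqrt{-4 - 2} \cdot 5 = \left(2 + 110\right) 139 + - 2 \sqrt{-6} \cdot 5 = 112 \cdot 139 + - 2 i \sqrt{6} \cdot 5 = 15568 + - 2 i \sqrt{6} \cdot 5 = 15568 - 10 i \sqrt{6}$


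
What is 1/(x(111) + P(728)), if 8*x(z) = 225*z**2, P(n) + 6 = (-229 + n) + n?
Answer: 8/2781993 ≈ 2.8756e-6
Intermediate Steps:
P(n) = -235 + 2*n (P(n) = -6 + ((-229 + n) + n) = -6 + (-229 + 2*n) = -235 + 2*n)
x(z) = 225*z**2/8 (x(z) = (225*z**2)/8 = 225*z**2/8)
1/(x(111) + P(728)) = 1/((225/8)*111**2 + (-235 + 2*728)) = 1/((225/8)*12321 + (-235 + 1456)) = 1/(2772225/8 + 1221) = 1/(2781993/8) = 8/2781993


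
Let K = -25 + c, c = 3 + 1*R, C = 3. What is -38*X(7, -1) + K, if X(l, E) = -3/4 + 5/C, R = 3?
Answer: -323/6 ≈ -53.833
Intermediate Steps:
X(l, E) = 11/12 (X(l, E) = -3/4 + 5/3 = -3*¼ + 5*(⅓) = -¾ + 5/3 = 11/12)
c = 6 (c = 3 + 1*3 = 3 + 3 = 6)
K = -19 (K = -25 + 6 = -19)
-38*X(7, -1) + K = -38*11/12 - 19 = -209/6 - 19 = -323/6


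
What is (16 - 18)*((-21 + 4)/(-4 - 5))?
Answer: -34/9 ≈ -3.7778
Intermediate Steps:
(16 - 18)*((-21 + 4)/(-4 - 5)) = -(-34)/(-9) = -(-34)*(-1)/9 = -2*17/9 = -34/9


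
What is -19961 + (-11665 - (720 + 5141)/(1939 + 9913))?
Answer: -374837213/11852 ≈ -31627.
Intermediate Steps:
-19961 + (-11665 - (720 + 5141)/(1939 + 9913)) = -19961 + (-11665 - 5861/11852) = -19961 - 138259441/11852 = -374837213/11852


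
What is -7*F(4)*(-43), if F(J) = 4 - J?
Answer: 0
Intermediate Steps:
-7*F(4)*(-43) = -7*(4 - 1*4)*(-43) = -7*(4 - 4)*(-43) = -7*0*(-43) = 0*(-43) = 0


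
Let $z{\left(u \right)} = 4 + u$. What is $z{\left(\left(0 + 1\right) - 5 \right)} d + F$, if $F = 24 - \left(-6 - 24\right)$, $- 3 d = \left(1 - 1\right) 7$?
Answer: $54$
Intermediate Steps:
$d = 0$ ($d = - \frac{\left(1 - 1\right) 7}{3} = - \frac{0 \cdot 7}{3} = \left(- \frac{1}{3}\right) 0 = 0$)
$F = 54$ ($F = 24 - -30 = 24 + 30 = 54$)
$z{\left(\left(0 + 1\right) - 5 \right)} d + F = \left(4 + \left(\left(0 + 1\right) - 5\right)\right) 0 + 54 = \left(4 + \left(1 - 5\right)\right) 0 + 54 = \left(4 - 4\right) 0 + 54 = 0 \cdot 0 + 54 = 0 + 54 = 54$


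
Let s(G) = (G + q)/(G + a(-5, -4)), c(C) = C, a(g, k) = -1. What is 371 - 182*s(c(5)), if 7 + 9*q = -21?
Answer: 5131/18 ≈ 285.06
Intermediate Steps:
q = -28/9 (q = -7/9 + (⅑)*(-21) = -7/9 - 7/3 = -28/9 ≈ -3.1111)
s(G) = (-28/9 + G)/(-1 + G) (s(G) = (G - 28/9)/(G - 1) = (-28/9 + G)/(-1 + G))
371 - 182*s(c(5)) = 371 - 182*(-28/9 + 5)/(-1 + 5) = 371 - 182*17/(4*9) = 371 - 91*17/(2*9) = 371 - 182*17/36 = 371 - 1547/18 = 5131/18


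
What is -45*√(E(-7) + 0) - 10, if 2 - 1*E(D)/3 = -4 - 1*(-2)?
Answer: -10 - 90*√3 ≈ -165.88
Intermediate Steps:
E(D) = 12 (E(D) = 6 - 3*(-4 - 1*(-2)) = 6 - 3*(-4 + 2) = 6 - 3*(-2) = 6 + 6 = 12)
-45*√(E(-7) + 0) - 10 = -45*√(12 + 0) - 10 = -90*√3 - 10 = -10 - 90*√3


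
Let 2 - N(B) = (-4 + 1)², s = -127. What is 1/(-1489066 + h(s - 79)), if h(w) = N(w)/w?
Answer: -206/306747589 ≈ -6.7156e-7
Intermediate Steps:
N(B) = -7 (N(B) = 2 - (-4 + 1)² = 2 - 1*(-3)² = 2 - 1*9 = 2 - 9 = -7)
h(w) = -7/w
1/(-1489066 + h(s - 79)) = 1/(-1489066 - 7/(-127 - 79)) = 1/(-1489066 - 7/(-206)) = 1/(-1489066 - 7*(-1/206)) = 1/(-1489066 + 7/206) = 1/(-306747589/206) = -206/306747589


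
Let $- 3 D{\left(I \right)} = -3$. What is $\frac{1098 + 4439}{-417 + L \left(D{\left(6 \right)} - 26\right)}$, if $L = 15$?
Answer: $- \frac{5537}{792} \approx -6.9912$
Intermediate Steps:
$D{\left(I \right)} = 1$ ($D{\left(I \right)} = \left(- \frac{1}{3}\right) \left(-3\right) = 1$)
$\frac{1098 + 4439}{-417 + L \left(D{\left(6 \right)} - 26\right)} = \frac{1098 + 4439}{-417 + 15 \left(1 - 26\right)} = \frac{5537}{-417 + 15 \left(-25\right)} = \frac{5537}{-417 - 375} = \frac{5537}{-792} = 5537 \left(- \frac{1}{792}\right) = - \frac{5537}{792}$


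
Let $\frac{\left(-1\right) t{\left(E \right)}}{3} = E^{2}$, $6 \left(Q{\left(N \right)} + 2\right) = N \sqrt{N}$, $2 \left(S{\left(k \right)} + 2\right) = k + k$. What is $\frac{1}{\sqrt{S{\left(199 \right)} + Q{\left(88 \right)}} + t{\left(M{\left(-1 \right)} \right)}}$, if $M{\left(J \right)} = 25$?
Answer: $- \frac{1}{1875 - \sqrt{195 + \frac{88 \sqrt{22}}{3}}} \approx -0.00053857$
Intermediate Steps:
$S{\left(k \right)} = -2 + k$ ($S{\left(k \right)} = -2 + \frac{k + k}{2} = -2 + \frac{2 k}{2} = -2 + k$)
$Q{\left(N \right)} = -2 + \frac{N^{\frac{3}{2}}}{6}$ ($Q{\left(N \right)} = -2 + \frac{N \sqrt{N}}{6} = -2 + \frac{N^{\frac{3}{2}}}{6}$)
$t{\left(E \right)} = - 3 E^{2}$
$\frac{1}{\sqrt{S{\left(199 \right)} + Q{\left(88 \right)}} + t{\left(M{\left(-1 \right)} \right)}} = \frac{1}{\sqrt{\left(-2 + 199\right) - \left(2 - \frac{88^{\frac{3}{2}}}{6}\right)} - 3 \cdot 25^{2}} = \frac{1}{\sqrt{197 - \left(2 - \frac{176 \sqrt{22}}{6}\right)} - 1875} = \frac{1}{\sqrt{197 - \left(2 - \frac{88 \sqrt{22}}{3}\right)} - 1875} = \frac{1}{\sqrt{195 + \frac{88 \sqrt{22}}{3}} - 1875} = \frac{1}{-1875 + \sqrt{195 + \frac{88 \sqrt{22}}{3}}}$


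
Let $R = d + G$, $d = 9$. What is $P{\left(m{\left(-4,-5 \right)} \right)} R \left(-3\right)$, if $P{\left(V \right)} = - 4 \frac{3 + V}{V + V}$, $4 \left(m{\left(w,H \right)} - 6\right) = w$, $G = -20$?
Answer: $- \frac{528}{5} \approx -105.6$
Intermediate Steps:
$m{\left(w,H \right)} = 6 + \frac{w}{4}$
$P{\left(V \right)} = - \frac{2 \left(3 + V\right)}{V}$ ($P{\left(V \right)} = - 4 \frac{3 + V}{2 V} = - \frac{2 \left(3 + V\right)}{V}$)
$R = -11$ ($R = 9 - 20 = -11$)
$P{\left(m{\left(-4,-5 \right)} \right)} R \left(-3\right) = \left(-2 - \frac{6}{6 + \frac{1}{4} \left(-4\right)}\right) \left(-11\right) \left(-3\right) = \left(-2 - \frac{6}{6 - 1}\right) \left(-11\right) \left(-3\right) = \left(-2 - \frac{6}{5}\right) \left(-11\right) \left(-3\right) = \left(- \frac{16}{5}\right) \left(-11\right) \left(-3\right) = \frac{176}{5} \left(-3\right) = - \frac{528}{5}$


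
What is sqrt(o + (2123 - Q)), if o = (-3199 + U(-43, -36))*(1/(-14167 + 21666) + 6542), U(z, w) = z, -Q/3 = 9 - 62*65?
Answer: I*sqrt(1193256358970862)/7499 ≈ 4606.4*I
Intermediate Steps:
Q = 12063 (Q = -3*(9 - 62*65) = -3*(9 - 4030) = -3*(-4021) = 12063)
o = -159047524078/7499 (o = (-3199 - 43)*(1/(-14167 + 21666) + 6542) = -3242*(1/7499 + 6542) = -3242*49058459/7499 = -159047524078/7499 ≈ -2.1209e+7)
sqrt(o + (2123 - Q)) = sqrt(-159047524078/7499 + (2123 - 1*12063)) = sqrt(-159047524078/7499 + (2123 - 12063)) = sqrt(-159047524078/7499 - 9940) = sqrt(-159122064138/7499) = I*sqrt(1193256358970862)/7499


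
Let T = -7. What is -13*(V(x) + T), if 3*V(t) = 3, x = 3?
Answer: 78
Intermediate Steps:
V(t) = 1 (V(t) = (1/3)*3 = 1)
-13*(V(x) + T) = -13*(1 - 7) = -13*(-6) = 78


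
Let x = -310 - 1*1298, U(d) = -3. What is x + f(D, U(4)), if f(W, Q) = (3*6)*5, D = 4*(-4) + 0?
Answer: -1518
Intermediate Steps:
D = -16 (D = -16 + 0 = -16)
f(W, Q) = 90 (f(W, Q) = 18*5 = 90)
x = -1608 (x = -310 - 1298 = -1608)
x + f(D, U(4)) = -1608 + 90 = -1518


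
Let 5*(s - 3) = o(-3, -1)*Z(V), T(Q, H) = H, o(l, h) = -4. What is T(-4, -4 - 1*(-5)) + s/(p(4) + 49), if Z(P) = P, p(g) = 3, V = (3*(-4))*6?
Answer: 563/260 ≈ 2.1654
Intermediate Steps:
V = -72 (V = -12*6 = -72)
s = 303/5 (s = 3 + (-4*(-72))/5 = 3 + (⅕)*288 = 3 + 288/5 = 303/5 ≈ 60.600)
T(-4, -4 - 1*(-5)) + s/(p(4) + 49) = (-4 - 1*(-5)) + 303/(5*(3 + 49)) = (-4 + 5) + (303/5)/52 = 1 + (303/5)*(1/52) = 1 + 303/260 = 563/260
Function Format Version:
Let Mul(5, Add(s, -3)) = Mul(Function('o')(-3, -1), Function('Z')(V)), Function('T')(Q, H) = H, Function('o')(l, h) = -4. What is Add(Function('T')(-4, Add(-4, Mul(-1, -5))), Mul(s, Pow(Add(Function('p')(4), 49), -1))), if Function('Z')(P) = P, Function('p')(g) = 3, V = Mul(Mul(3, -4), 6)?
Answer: Rational(563, 260) ≈ 2.1654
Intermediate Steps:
V = -72 (V = Mul(-12, 6) = -72)
s = Rational(303, 5) (s = Add(3, Mul(Rational(1, 5), Mul(-4, -72))) = Add(3, Mul(Rational(1, 5), 288)) = Add(3, Rational(288, 5)) = Rational(303, 5) ≈ 60.600)
Add(Function('T')(-4, Add(-4, Mul(-1, -5))), Mul(s, Pow(Add(Function('p')(4), 49), -1))) = Add(Add(-4, Mul(-1, -5)), Mul(Rational(303, 5), Pow(Add(3, 49), -1))) = Add(Add(-4, 5), Mul(Rational(303, 5), Pow(52, -1))) = Add(1, Mul(Rational(303, 5), Rational(1, 52))) = Add(1, Rational(303, 260)) = Rational(563, 260)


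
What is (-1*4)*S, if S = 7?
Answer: -28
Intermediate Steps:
(-1*4)*S = -1*4*7 = -4*7 = -28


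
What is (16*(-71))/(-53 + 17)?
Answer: 284/9 ≈ 31.556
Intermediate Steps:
(16*(-71))/(-53 + 17) = -1136/(-36) = -1136*(-1/36) = 284/9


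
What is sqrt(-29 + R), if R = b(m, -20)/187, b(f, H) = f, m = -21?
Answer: 2*I*sqrt(254507)/187 ≈ 5.3956*I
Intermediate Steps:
R = -21/187 ≈ -0.11230
sqrt(-29 + R) = sqrt(-29 - 21/187) = sqrt(-5444/187) = 2*I*sqrt(254507)/187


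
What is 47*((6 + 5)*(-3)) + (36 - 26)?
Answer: -1541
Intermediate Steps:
47*((6 + 5)*(-3)) + (36 - 26) = 47*(11*(-3)) + 10 = 47*(-33) + 10 = -1551 + 10 = -1541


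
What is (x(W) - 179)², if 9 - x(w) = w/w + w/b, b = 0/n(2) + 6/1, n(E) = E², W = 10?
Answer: 268324/9 ≈ 29814.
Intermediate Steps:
b = 6 (b = 0/(2²) + 6/1 = 0/4 + 6*1 = 0*(¼) + 6 = 0 + 6 = 6)
x(w) = 8 - w/6 (x(w) = 9 - (w/w + w/6) = 9 - (1 + w*(⅙)) = 9 - (1 + w/6) = 9 + (-1 - w/6) = 8 - w/6)
(x(W) - 179)² = ((8 - ⅙*10) - 179)² = ((8 - 5/3) - 179)² = (19/3 - 179)² = (-518/3)² = 268324/9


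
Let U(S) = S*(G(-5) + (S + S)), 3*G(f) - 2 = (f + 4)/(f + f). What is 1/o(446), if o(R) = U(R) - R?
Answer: 5/1988491 ≈ 2.5145e-6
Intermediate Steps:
G(f) = 2/3 + (4 + f)/(6*f) (G(f) = 2/3 + ((f + 4)/(f + f))/3 = 2/3 + ((4 + f)/((2*f)))/3 = 2/3 + ((4 + f)*(1/(2*f)))/3 = 2/3 + ((4 + f)/(2*f))/3 = 2/3 + (4 + f)/(6*f))
U(S) = S*(7/10 + 2*S) (U(S) = S*((1/6)*(4 + 5*(-5))/(-5) + (S + S)) = S*((1/6)*(-1/5)*(4 - 25) + 2*S) = S*((1/6)*(-1/5)*(-21) + 2*S) = S*(7/10 + 2*S))
o(R) = -R + R*(7 + 20*R)/10 (o(R) = R*(7 + 20*R)/10 - R = -R + R*(7 + 20*R)/10)
1/o(446) = 1/((1/10)*446*(-3 + 20*446)) = 1/((1/10)*446*(-3 + 8920)) = 1/((1/10)*446*8917) = 1/(1988491/5) = 5/1988491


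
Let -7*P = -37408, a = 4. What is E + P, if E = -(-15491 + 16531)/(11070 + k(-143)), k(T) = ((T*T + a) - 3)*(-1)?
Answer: 2506388/469 ≈ 5344.1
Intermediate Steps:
P = 5344 (P = -⅐*(-37408) = 5344)
k(T) = -1 - T² (k(T) = ((T*T + 4) - 3)*(-1) = ((T² + 4) - 3)*(-1) = ((4 + T²) - 3)*(-1) = (1 + T²)*(-1) = -1 - T²)
E = 52/469 (E = -(-15491 + 16531)/(11070 + (-1 - 1*(-143)²)) = -1040/(11070 + (-1 - 1*20449)) = -1040/(11070 + (-1 - 20449)) = -1040/(11070 - 20450) = -1040/(-9380) = -1040*(-1)/9380 = -1*(-52/469) = 52/469 ≈ 0.11087)
E + P = 52/469 + 5344 = 2506388/469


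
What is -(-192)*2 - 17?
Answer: 367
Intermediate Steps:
-(-192)*2 - 17 = -32*(-12) - 17 = 384 - 17 = 367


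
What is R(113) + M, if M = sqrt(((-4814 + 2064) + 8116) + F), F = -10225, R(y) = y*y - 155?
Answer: 12614 + I*sqrt(4859) ≈ 12614.0 + 69.707*I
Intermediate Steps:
R(y) = -155 + y**2 (R(y) = y**2 - 155 = -155 + y**2)
M = I*sqrt(4859) (M = sqrt(((-4814 + 2064) + 8116) - 10225) = sqrt((-2750 + 8116) - 10225) = sqrt(5366 - 10225) = sqrt(-4859) = I*sqrt(4859) ≈ 69.707*I)
R(113) + M = (-155 + 113**2) + I*sqrt(4859) = (-155 + 12769) + I*sqrt(4859) = 12614 + I*sqrt(4859)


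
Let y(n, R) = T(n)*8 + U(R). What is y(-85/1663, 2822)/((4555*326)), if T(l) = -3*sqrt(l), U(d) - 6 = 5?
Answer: 11/1484930 - 12*I*sqrt(141355)/1234719295 ≈ 7.4078e-6 - 3.654e-6*I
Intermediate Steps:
U(d) = 11 (U(d) = 6 + 5 = 11)
y(n, R) = 11 - 24*sqrt(n) (y(n, R) = -3*sqrt(n)*8 + 11 = -24*sqrt(n) + 11 = 11 - 24*sqrt(n))
y(-85/1663, 2822)/((4555*326)) = (11 - 24*I*sqrt(141355)/1663)/((4555*326)) = (11 - 24*I*sqrt(141355)/1663)/1484930 = (11 - 24*I*sqrt(141355)/1663)*(1/1484930) = 11/1484930 - 12*I*sqrt(141355)/1234719295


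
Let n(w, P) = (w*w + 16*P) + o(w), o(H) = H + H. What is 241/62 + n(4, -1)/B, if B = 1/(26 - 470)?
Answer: -219983/62 ≈ -3548.1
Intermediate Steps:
o(H) = 2*H
n(w, P) = w**2 + 2*w + 16*P (n(w, P) = (w*w + 16*P) + 2*w = (w**2 + 16*P) + 2*w = w**2 + 2*w + 16*P)
B = -1/444 (B = 1/(-444) = -1/444 ≈ -0.0022523)
241/62 + n(4, -1)/B = 241/62 + (4**2 + 2*4 + 16*(-1))/(-1/444) = 241*(1/62) + (16 + 8 - 16)*(-444) = 241/62 + 8*(-444) = 241/62 - 3552 = -219983/62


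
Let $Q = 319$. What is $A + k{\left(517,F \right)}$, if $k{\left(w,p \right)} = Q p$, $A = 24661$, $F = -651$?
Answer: $-183008$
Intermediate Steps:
$k{\left(w,p \right)} = 319 p$
$A + k{\left(517,F \right)} = 24661 + 319 \left(-651\right) = 24661 - 207669 = -183008$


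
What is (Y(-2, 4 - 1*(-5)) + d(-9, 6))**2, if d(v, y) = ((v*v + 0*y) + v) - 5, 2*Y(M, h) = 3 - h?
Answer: 4096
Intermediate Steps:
Y(M, h) = 3/2 - h/2 (Y(M, h) = (3 - h)/2 = 3/2 - h/2)
d(v, y) = -5 + v + v**2 (d(v, y) = ((v**2 + 0) + v) - 5 = (v**2 + v) - 5 = (v + v**2) - 5 = -5 + v + v**2)
(Y(-2, 4 - 1*(-5)) + d(-9, 6))**2 = ((3/2 - (4 - 1*(-5))/2) + (-5 - 9 + (-9)**2))**2 = ((3/2 - (4 + 5)/2) + (-5 - 9 + 81))**2 = ((3/2 - 1/2*9) + 67)**2 = ((3/2 - 9/2) + 67)**2 = (-3 + 67)**2 = 64**2 = 4096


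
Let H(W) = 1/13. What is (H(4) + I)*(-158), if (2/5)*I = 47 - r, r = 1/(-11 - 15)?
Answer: -483401/26 ≈ -18592.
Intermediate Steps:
r = -1/26 (r = 1/(-26) = -1/26 ≈ -0.038462)
I = 6115/52 (I = 5*(47 - 1*(-1/26))/2 = 5*(47 + 1/26)/2 = (5/2)*(1223/26) = 6115/52 ≈ 117.60)
H(W) = 1/13
(H(4) + I)*(-158) = (1/13 + 6115/52)*(-158) = (6119/52)*(-158) = -483401/26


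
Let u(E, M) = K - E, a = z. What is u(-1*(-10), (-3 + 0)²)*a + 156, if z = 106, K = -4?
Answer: -1328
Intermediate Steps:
a = 106
u(E, M) = -4 - E
u(-1*(-10), (-3 + 0)²)*a + 156 = (-4 - (-1)*(-10))*106 + 156 = (-4 - 1*10)*106 + 156 = (-4 - 10)*106 + 156 = -14*106 + 156 = -1484 + 156 = -1328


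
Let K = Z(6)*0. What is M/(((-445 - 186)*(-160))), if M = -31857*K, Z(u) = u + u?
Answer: 0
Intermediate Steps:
Z(u) = 2*u
K = 0 (K = (2*6)*0 = 12*0 = 0)
M = 0 (M = -31857*0 = 0)
M/(((-445 - 186)*(-160))) = 0/(((-445 - 186)*(-160))) = 0/((-631*(-160))) = 0/100960 = 0*(1/100960) = 0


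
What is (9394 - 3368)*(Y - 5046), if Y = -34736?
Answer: -239726332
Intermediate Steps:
(9394 - 3368)*(Y - 5046) = (9394 - 3368)*(-34736 - 5046) = 6026*(-39782) = -239726332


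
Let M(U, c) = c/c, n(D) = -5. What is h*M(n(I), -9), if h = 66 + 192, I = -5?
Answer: 258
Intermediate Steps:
M(U, c) = 1
h = 258
h*M(n(I), -9) = 258*1 = 258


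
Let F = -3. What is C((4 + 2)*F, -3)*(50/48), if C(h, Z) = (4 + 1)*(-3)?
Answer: -125/8 ≈ -15.625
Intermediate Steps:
C(h, Z) = -15 (C(h, Z) = 5*(-3) = -15)
C((4 + 2)*F, -3)*(50/48) = -750/48 = -15*25/24 = -125/8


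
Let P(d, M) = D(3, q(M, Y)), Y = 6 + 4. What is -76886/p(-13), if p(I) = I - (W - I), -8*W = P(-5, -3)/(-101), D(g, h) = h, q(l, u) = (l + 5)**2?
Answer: 15530972/5253 ≈ 2956.6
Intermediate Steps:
Y = 10
q(l, u) = (5 + l)**2
P(d, M) = (5 + M)**2
W = 1/202 (W = -(5 - 3)**2/(8*(-101)) = -2**2*(-1)/(8*101) = -(-1)/(2*101) = -1/8*(-4/101) = 1/202 ≈ 0.0049505)
p(I) = -1/202 + 2*I (p(I) = I - (1/202 - I) = I + (-1/202 + I) = -1/202 + 2*I)
-76886/p(-13) = -76886/(-1/202 + 2*(-13)) = -76886/(-1/202 - 26) = -76886/(-5253/202) = -76886*(-202/5253) = 15530972/5253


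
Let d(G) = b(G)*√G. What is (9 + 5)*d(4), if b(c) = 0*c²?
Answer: 0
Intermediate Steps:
b(c) = 0
d(G) = 0 (d(G) = 0*√G = 0)
(9 + 5)*d(4) = (9 + 5)*0 = 14*0 = 0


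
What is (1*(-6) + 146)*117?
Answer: 16380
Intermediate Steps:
(1*(-6) + 146)*117 = (-6 + 146)*117 = 140*117 = 16380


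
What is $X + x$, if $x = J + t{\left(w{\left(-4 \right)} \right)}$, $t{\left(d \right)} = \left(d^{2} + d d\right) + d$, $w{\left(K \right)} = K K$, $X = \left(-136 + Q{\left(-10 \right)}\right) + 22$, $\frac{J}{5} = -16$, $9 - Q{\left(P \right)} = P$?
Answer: $353$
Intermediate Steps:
$Q{\left(P \right)} = 9 - P$
$J = -80$ ($J = 5 \left(-16\right) = -80$)
$X = -95$ ($X = \left(-136 + \left(9 - -10\right)\right) + 22 = \left(-136 + \left(9 + 10\right)\right) + 22 = \left(-136 + 19\right) + 22 = -117 + 22 = -95$)
$w{\left(K \right)} = K^{2}$
$t{\left(d \right)} = d + 2 d^{2}$ ($t{\left(d \right)} = \left(d^{2} + d^{2}\right) + d = 2 d^{2} + d = d + 2 d^{2}$)
$x = 448$ ($x = -80 + \left(-4\right)^{2} \left(1 + 2 \left(-4\right)^{2}\right) = -80 + 16 \left(1 + 2 \cdot 16\right) = -80 + 16 \left(1 + 32\right) = -80 + 16 \cdot 33 = -80 + 528 = 448$)
$X + x = -95 + 448 = 353$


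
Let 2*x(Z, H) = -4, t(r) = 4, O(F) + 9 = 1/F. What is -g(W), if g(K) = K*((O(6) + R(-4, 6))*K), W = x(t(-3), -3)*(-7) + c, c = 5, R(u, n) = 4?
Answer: 10469/6 ≈ 1744.8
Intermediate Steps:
O(F) = -9 + 1/F
x(Z, H) = -2 (x(Z, H) = (½)*(-4) = -2)
W = 19 (W = -2*(-7) + 5 = 14 + 5 = 19)
g(K) = -29*K²/6 (g(K) = K*(((-9 + 1/6) + 4)*K) = K*(((-9 + ⅙) + 4)*K) = K*((-53/6 + 4)*K) = K*(-29*K/6) = -29*K²/6)
-g(W) = -(-29)*19²/6 = -(-29)*361/6 = -1*(-10469/6) = 10469/6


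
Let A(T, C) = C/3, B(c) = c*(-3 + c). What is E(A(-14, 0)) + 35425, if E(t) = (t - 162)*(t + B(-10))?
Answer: 14365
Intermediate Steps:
A(T, C) = C/3 (A(T, C) = C*(⅓) = C/3)
E(t) = (-162 + t)*(130 + t) (E(t) = (t - 162)*(t - 10*(-3 - 10)) = (-162 + t)*(t - 10*(-13)) = (-162 + t)*(t + 130) = (-162 + t)*(130 + t))
E(A(-14, 0)) + 35425 = (-21060 + ((⅓)*0)² - 32*0/3) + 35425 = (-21060 + 0² - 32*0) + 35425 = (-21060 + 0 + 0) + 35425 = -21060 + 35425 = 14365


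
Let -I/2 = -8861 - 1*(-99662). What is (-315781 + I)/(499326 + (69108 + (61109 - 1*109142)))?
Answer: -497383/520401 ≈ -0.95577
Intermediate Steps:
I = -181602 (I = -2*(-8861 - 1*(-99662)) = -2*(-8861 + 99662) = -2*90801 = -181602)
(-315781 + I)/(499326 + (69108 + (61109 - 1*109142))) = (-315781 - 181602)/(499326 + (69108 + (61109 - 1*109142))) = -497383/(499326 + (69108 + (61109 - 109142))) = -497383/(499326 + (69108 - 48033)) = -497383/(499326 + 21075) = -497383/520401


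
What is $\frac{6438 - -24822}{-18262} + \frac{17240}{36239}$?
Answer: $- \frac{408997130}{330898309} \approx -1.236$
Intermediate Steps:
$\frac{6438 - -24822}{-18262} + \frac{17240}{36239} = \left(6438 + 24822\right) \left(- \frac{1}{18262}\right) + 17240 \cdot \frac{1}{36239} = 31260 \left(- \frac{1}{18262}\right) + \frac{17240}{36239} = - \frac{15630}{9131} + \frac{17240}{36239} = - \frac{408997130}{330898309}$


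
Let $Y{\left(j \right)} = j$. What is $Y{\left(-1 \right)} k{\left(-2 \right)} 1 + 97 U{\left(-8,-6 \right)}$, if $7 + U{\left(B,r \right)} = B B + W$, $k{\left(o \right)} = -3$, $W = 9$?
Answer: $6405$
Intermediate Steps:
$U{\left(B,r \right)} = 2 + B^{2}$ ($U{\left(B,r \right)} = -7 + \left(B B + 9\right) = -7 + \left(B^{2} + 9\right) = -7 + \left(9 + B^{2}\right) = 2 + B^{2}$)
$Y{\left(-1 \right)} k{\left(-2 \right)} 1 + 97 U{\left(-8,-6 \right)} = \left(-1\right) \left(-3\right) 1 + 97 \left(2 + \left(-8\right)^{2}\right) = 3 \cdot 1 + 97 \left(2 + 64\right) = 3 + 97 \cdot 66 = 3 + 6402 = 6405$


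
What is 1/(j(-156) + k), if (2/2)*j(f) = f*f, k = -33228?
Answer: -1/8892 ≈ -0.00011246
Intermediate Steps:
j(f) = f² (j(f) = f*f = f²)
1/(j(-156) + k) = 1/((-156)² - 33228) = 1/(24336 - 33228) = 1/(-8892) = -1/8892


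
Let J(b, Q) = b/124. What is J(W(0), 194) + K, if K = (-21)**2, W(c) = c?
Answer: 441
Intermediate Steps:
J(b, Q) = b/124 (J(b, Q) = b*(1/124) = b/124)
K = 441
J(W(0), 194) + K = (1/124)*0 + 441 = 0 + 441 = 441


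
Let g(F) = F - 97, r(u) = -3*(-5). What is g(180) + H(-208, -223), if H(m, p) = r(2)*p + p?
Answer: -3485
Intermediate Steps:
r(u) = 15
g(F) = -97 + F
H(m, p) = 16*p (H(m, p) = 15*p + p = 16*p)
g(180) + H(-208, -223) = (-97 + 180) + 16*(-223) = 83 - 3568 = -3485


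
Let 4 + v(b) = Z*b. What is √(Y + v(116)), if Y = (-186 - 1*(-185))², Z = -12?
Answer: 3*I*√155 ≈ 37.35*I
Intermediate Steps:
v(b) = -4 - 12*b
Y = 1 (Y = (-186 + 185)² = (-1)² = 1)
√(Y + v(116)) = √(1 + (-4 - 12*116)) = √(1 + (-4 - 1392)) = √(1 - 1396) = √(-1395) = 3*I*√155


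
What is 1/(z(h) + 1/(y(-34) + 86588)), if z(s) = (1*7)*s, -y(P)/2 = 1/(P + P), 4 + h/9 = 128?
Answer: 2943993/22998473350 ≈ 0.00012801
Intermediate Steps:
h = 1116 (h = -36 + 9*128 = -36 + 1152 = 1116)
y(P) = -1/P (y(P) = -2/(P + P) = -2*1/(2*P) = -1/P)
z(s) = 7*s
1/(z(h) + 1/(y(-34) + 86588)) = 1/(7*1116 + 1/(-1/(-34) + 86588)) = 1/(7812 + 1/(-1*(-1/34) + 86588)) = 1/(7812 + 1/(1/34 + 86588)) = 1/(7812 + 1/(2943993/34)) = 1/(7812 + 34/2943993) = 1/(22998473350/2943993) = 2943993/22998473350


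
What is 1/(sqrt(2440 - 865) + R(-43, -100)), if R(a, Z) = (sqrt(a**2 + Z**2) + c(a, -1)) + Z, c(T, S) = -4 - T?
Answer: 1/(-61 + 15*sqrt(7) + 17*sqrt(41)) ≈ 0.011423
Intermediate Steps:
R(a, Z) = -4 + Z + sqrt(Z**2 + a**2) - a (R(a, Z) = (sqrt(a**2 + Z**2) + (-4 - a)) + Z = (sqrt(Z**2 + a**2) + (-4 - a)) + Z = (-4 + sqrt(Z**2 + a**2) - a) + Z = -4 + Z + sqrt(Z**2 + a**2) - a)
1/(sqrt(2440 - 865) + R(-43, -100)) = 1/(sqrt(2440 - 865) + (-4 - 100 + sqrt((-100)**2 + (-43)**2) - 1*(-43))) = 1/(sqrt(1575) + (-4 - 100 + sqrt(10000 + 1849) + 43)) = 1/(15*sqrt(7) + (-4 - 100 + sqrt(11849) + 43)) = 1/(15*sqrt(7) + (-4 - 100 + 17*sqrt(41) + 43)) = 1/(15*sqrt(7) + (-61 + 17*sqrt(41))) = 1/(-61 + 15*sqrt(7) + 17*sqrt(41))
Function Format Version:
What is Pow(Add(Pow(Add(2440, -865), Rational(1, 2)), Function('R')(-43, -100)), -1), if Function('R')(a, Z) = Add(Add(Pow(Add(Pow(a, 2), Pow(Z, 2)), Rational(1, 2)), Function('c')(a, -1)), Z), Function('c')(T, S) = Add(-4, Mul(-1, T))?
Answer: Pow(Add(-61, Mul(15, Pow(7, Rational(1, 2))), Mul(17, Pow(41, Rational(1, 2)))), -1) ≈ 0.011423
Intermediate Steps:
Function('R')(a, Z) = Add(-4, Z, Pow(Add(Pow(Z, 2), Pow(a, 2)), Rational(1, 2)), Mul(-1, a)) (Function('R')(a, Z) = Add(Add(Pow(Add(Pow(a, 2), Pow(Z, 2)), Rational(1, 2)), Add(-4, Mul(-1, a))), Z) = Add(Add(Pow(Add(Pow(Z, 2), Pow(a, 2)), Rational(1, 2)), Add(-4, Mul(-1, a))), Z) = Add(Add(-4, Pow(Add(Pow(Z, 2), Pow(a, 2)), Rational(1, 2)), Mul(-1, a)), Z) = Add(-4, Z, Pow(Add(Pow(Z, 2), Pow(a, 2)), Rational(1, 2)), Mul(-1, a)))
Pow(Add(Pow(Add(2440, -865), Rational(1, 2)), Function('R')(-43, -100)), -1) = Pow(Add(Pow(Add(2440, -865), Rational(1, 2)), Add(-4, -100, Pow(Add(Pow(-100, 2), Pow(-43, 2)), Rational(1, 2)), Mul(-1, -43))), -1) = Pow(Add(Pow(1575, Rational(1, 2)), Add(-4, -100, Pow(Add(10000, 1849), Rational(1, 2)), 43)), -1) = Pow(Add(Mul(15, Pow(7, Rational(1, 2))), Add(-4, -100, Pow(11849, Rational(1, 2)), 43)), -1) = Pow(Add(Mul(15, Pow(7, Rational(1, 2))), Add(-4, -100, Mul(17, Pow(41, Rational(1, 2))), 43)), -1) = Pow(Add(Mul(15, Pow(7, Rational(1, 2))), Add(-61, Mul(17, Pow(41, Rational(1, 2))))), -1) = Pow(Add(-61, Mul(15, Pow(7, Rational(1, 2))), Mul(17, Pow(41, Rational(1, 2)))), -1)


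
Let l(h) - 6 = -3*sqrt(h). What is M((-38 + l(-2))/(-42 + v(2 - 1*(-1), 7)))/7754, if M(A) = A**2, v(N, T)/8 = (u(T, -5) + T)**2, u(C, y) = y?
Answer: 503/387700 + 24*I*sqrt(2)/96925 ≈ 0.0012974 + 0.00035018*I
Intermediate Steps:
l(h) = 6 - 3*sqrt(h)
v(N, T) = 8*(-5 + T)**2
M((-38 + l(-2))/(-42 + v(2 - 1*(-1), 7)))/7754 = ((-38 + (6 - 3*I*sqrt(2)))/(-42 + 8*(-5 + 7)**2))**2/7754 = ((-38 + (6 - 3*I*sqrt(2)))/(-42 + 8*2**2))**2*(1/7754) = ((-38 + (6 - 3*I*sqrt(2)))/(-42 + 8*4))**2*(1/7754) = ((-32 - 3*I*sqrt(2))/(-42 + 32))**2*(1/7754) = ((-32 - 3*I*sqrt(2))/(-10))**2*(1/7754) = ((-32 - 3*I*sqrt(2))*(-1/10))**2*(1/7754) = (16/5 + 3*I*sqrt(2)/10)**2*(1/7754) = (16/5 + 3*I*sqrt(2)/10)**2/7754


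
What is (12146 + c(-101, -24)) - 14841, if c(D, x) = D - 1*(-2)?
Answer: -2794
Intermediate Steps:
c(D, x) = 2 + D (c(D, x) = D + 2 = 2 + D)
(12146 + c(-101, -24)) - 14841 = (12146 + (2 - 101)) - 14841 = (12146 - 99) - 14841 = 12047 - 14841 = -2794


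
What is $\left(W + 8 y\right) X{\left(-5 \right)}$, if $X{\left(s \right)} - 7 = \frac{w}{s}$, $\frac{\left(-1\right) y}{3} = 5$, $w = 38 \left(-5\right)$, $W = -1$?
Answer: $-5445$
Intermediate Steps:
$w = -190$
$y = -15$ ($y = \left(-3\right) 5 = -15$)
$X{\left(s \right)} = 7 - \frac{190}{s}$
$\left(W + 8 y\right) X{\left(-5 \right)} = \left(-1 + 8 \left(-15\right)\right) \left(7 - \frac{190}{-5}\right) = \left(-1 - 120\right) \left(7 - -38\right) = - 121 \left(7 + 38\right) = \left(-121\right) 45 = -5445$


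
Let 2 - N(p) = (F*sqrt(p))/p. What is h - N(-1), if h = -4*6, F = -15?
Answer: -26 + 15*I ≈ -26.0 + 15.0*I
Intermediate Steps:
N(p) = 2 + 15/sqrt(p) (N(p) = 2 - (-15*sqrt(p))/p = 2 - (-15)/sqrt(p) = 2 + 15/sqrt(p))
h = -24
h - N(-1) = -24 - (2 + 15/sqrt(-1)) = -24 - (2 + 15*(-I)) = -24 - (2 - 15*I) = -24 + (-2 + 15*I) = -26 + 15*I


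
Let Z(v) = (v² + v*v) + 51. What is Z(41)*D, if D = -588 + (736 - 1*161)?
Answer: -44369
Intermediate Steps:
D = -13 (D = -588 + (736 - 161) = -588 + 575 = -13)
Z(v) = 51 + 2*v² (Z(v) = (v² + v²) + 51 = 2*v² + 51 = 51 + 2*v²)
Z(41)*D = (51 + 2*41²)*(-13) = (51 + 2*1681)*(-13) = (51 + 3362)*(-13) = 3413*(-13) = -44369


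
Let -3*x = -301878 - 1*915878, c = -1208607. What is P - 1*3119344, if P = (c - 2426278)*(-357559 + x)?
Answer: -527354838947/3 ≈ -1.7578e+11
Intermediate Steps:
x = 1217756/3 (x = -(-301878 - 1*915878)/3 = -(-301878 - 915878)/3 = -⅓*(-1217756) = 1217756/3 ≈ 4.0592e+5)
P = -527345480915/3 (P = (-1208607 - 2426278)*(-357559 + 1217756/3) = -3634885*145079/3 = -527345480915/3 ≈ -1.7578e+11)
P - 1*3119344 = -527345480915/3 - 1*3119344 = -527345480915/3 - 3119344 = -527354838947/3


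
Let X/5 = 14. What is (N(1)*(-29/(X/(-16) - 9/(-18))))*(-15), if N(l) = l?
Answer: -3480/31 ≈ -112.26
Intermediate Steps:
X = 70 (X = 5*14 = 70)
(N(1)*(-29/(X/(-16) - 9/(-18))))*(-15) = (1*(-29/(70/(-16) - 9/(-18))))*(-15) = (1*(-29/(70*(-1/16) - 9*(-1/18))))*(-15) = (1*(-29/(-35/8 + 1/2)))*(-15) = (1*(-29/(-31/8)))*(-15) = (1*(-29*(-8/31)))*(-15) = (1*(232/31))*(-15) = (232/31)*(-15) = -3480/31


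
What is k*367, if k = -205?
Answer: -75235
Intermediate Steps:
k*367 = -205*367 = -75235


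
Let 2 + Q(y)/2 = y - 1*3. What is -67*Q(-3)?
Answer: 1072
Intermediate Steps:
Q(y) = -10 + 2*y (Q(y) = -4 + 2*(y - 1*3) = -4 + 2*(y - 3) = -4 + 2*(-3 + y) = -4 + (-6 + 2*y) = -10 + 2*y)
-67*Q(-3) = -67*(-10 + 2*(-3)) = -67*(-10 - 6) = -67*(-16) = 1072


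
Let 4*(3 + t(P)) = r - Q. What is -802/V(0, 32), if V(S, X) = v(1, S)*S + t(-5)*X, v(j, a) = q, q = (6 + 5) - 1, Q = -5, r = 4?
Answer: 401/12 ≈ 33.417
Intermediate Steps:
q = 10 (q = 11 - 1 = 10)
v(j, a) = 10
t(P) = -¾ (t(P) = -3 + (4 - 1*(-5))/4 = -3 + (4 + 5)/4 = -3 + (¼)*9 = -3 + 9/4 = -¾)
V(S, X) = 10*S - 3*X/4
-802/V(0, 32) = -802/(10*0 - ¾*32) = -802/(0 - 24) = -802/(-24) = -802*(-1/24) = 401/12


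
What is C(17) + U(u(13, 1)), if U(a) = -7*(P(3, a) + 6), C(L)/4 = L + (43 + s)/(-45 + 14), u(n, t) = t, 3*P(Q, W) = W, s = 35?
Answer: 1265/93 ≈ 13.602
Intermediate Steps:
P(Q, W) = W/3
C(L) = -312/31 + 4*L (C(L) = 4*(L + (43 + 35)/(-45 + 14)) = 4*(L + 78/(-31)) = 4*(L + 78*(-1/31)) = 4*(L - 78/31) = 4*(-78/31 + L) = -312/31 + 4*L)
U(a) = -42 - 7*a/3 (U(a) = -7*(a/3 + 6) = -7*(6 + a/3) = -42 - 7*a/3)
C(17) + U(u(13, 1)) = (-312/31 + 4*17) + (-42 - 7/3*1) = (-312/31 + 68) + (-42 - 7/3) = 1796/31 - 133/3 = 1265/93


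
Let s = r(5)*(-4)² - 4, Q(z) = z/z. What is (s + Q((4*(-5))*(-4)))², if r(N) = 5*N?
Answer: 157609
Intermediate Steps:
Q(z) = 1
s = 396 (s = (5*5)*(-4)² - 4 = 25*16 - 4 = 400 - 4 = 396)
(s + Q((4*(-5))*(-4)))² = (396 + 1)² = 397² = 157609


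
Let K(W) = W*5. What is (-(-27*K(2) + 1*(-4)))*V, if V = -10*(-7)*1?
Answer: 19180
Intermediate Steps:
K(W) = 5*W
V = 70 (V = 70*1 = 70)
(-(-27*K(2) + 1*(-4)))*V = -(-135*2 + 1*(-4))*70 = -(-27*10 - 4)*70 = -(-270 - 4)*70 = -1*(-274)*70 = 274*70 = 19180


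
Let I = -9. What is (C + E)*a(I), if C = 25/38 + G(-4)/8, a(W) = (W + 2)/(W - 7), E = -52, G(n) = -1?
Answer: -54761/2432 ≈ -22.517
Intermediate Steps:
a(W) = (2 + W)/(-7 + W)
C = 81/152 (C = 25/38 - 1/8 = 25*(1/38) - 1*⅛ = 25/38 - ⅛ = 81/152 ≈ 0.53290)
(C + E)*a(I) = (81/152 - 52)*((2 - 9)/(-7 - 9)) = -7823*(-7)/(152*(-16)) = -(-7823)*(-7)/2432 = -7823/152*7/16 = -54761/2432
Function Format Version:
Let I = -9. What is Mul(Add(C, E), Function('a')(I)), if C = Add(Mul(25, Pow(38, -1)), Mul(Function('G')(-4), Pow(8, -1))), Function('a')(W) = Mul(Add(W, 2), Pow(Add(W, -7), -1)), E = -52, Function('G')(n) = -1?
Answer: Rational(-54761, 2432) ≈ -22.517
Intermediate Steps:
Function('a')(W) = Mul(Pow(Add(-7, W), -1), Add(2, W)) (Function('a')(W) = Mul(Add(2, W), Pow(Add(-7, W), -1)) = Mul(Pow(Add(-7, W), -1), Add(2, W)))
C = Rational(81, 152) (C = Add(Mul(25, Pow(38, -1)), Mul(-1, Pow(8, -1))) = Add(Mul(25, Rational(1, 38)), Mul(-1, Rational(1, 8))) = Add(Rational(25, 38), Rational(-1, 8)) = Rational(81, 152) ≈ 0.53290)
Mul(Add(C, E), Function('a')(I)) = Mul(Add(Rational(81, 152), -52), Mul(Pow(Add(-7, -9), -1), Add(2, -9))) = Mul(Rational(-7823, 152), Mul(Pow(-16, -1), -7)) = Mul(Rational(-7823, 152), Mul(Rational(-1, 16), -7)) = Mul(Rational(-7823, 152), Rational(7, 16)) = Rational(-54761, 2432)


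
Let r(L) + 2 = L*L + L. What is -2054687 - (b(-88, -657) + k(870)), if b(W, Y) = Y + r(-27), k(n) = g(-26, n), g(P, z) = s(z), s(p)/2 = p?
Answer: -2056470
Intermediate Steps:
s(p) = 2*p
r(L) = -2 + L + L² (r(L) = -2 + (L*L + L) = -2 + (L² + L) = -2 + (L + L²) = -2 + L + L²)
g(P, z) = 2*z
k(n) = 2*n
b(W, Y) = 700 + Y (b(W, Y) = Y + (-2 - 27 + (-27)²) = Y + (-2 - 27 + 729) = Y + 700 = 700 + Y)
-2054687 - (b(-88, -657) + k(870)) = -2054687 - ((700 - 657) + 2*870) = -2054687 - (43 + 1740) = -2054687 - 1*1783 = -2054687 - 1783 = -2056470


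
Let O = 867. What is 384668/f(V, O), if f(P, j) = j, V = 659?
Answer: 384668/867 ≈ 443.68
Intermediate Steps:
384668/f(V, O) = 384668/867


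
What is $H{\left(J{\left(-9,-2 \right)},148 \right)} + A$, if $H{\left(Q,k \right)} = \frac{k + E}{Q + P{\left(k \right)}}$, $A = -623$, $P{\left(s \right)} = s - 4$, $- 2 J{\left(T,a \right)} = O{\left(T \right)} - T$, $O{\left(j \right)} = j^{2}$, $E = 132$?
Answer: $- \frac{61397}{99} \approx -620.17$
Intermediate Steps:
$J{\left(T,a \right)} = \frac{T}{2} - \frac{T^{2}}{2}$ ($J{\left(T,a \right)} = - \frac{T^{2} - T}{2} = \frac{T}{2} - \frac{T^{2}}{2}$)
$P{\left(s \right)} = -4 + s$ ($P{\left(s \right)} = s - 4 = -4 + s$)
$H{\left(Q,k \right)} = \frac{132 + k}{-4 + Q + k}$ ($H{\left(Q,k \right)} = \frac{k + 132}{Q + \left(-4 + k\right)} = \frac{132 + k}{-4 + Q + k}$)
$H{\left(J{\left(-9,-2 \right)},148 \right)} + A = \frac{132 + 148}{-4 + \frac{1}{2} \left(-9\right) \left(1 - -9\right) + 148} - 623 = \frac{1}{-4 + \frac{1}{2} \left(-9\right) \left(1 + 9\right) + 148} \cdot 280 - 623 = \frac{1}{-4 + \frac{1}{2} \left(-9\right) 10 + 148} \cdot 280 - 623 = \frac{1}{-4 - 45 + 148} \cdot 280 - 623 = \frac{1}{99} \cdot 280 - 623 = \frac{280}{99} - 623 = - \frac{61397}{99}$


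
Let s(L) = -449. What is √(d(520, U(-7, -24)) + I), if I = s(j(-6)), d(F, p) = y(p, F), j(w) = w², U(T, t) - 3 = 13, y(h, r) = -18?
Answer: I*√467 ≈ 21.61*I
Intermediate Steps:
U(T, t) = 16 (U(T, t) = 3 + 13 = 16)
d(F, p) = -18
I = -449
√(d(520, U(-7, -24)) + I) = √(-18 - 449) = √(-467) = I*√467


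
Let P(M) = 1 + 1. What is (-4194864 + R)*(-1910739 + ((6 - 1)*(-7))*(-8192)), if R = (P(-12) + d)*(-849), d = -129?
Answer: 6637432237779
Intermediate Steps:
P(M) = 2
R = 107823 (R = (2 - 129)*(-849) = -127*(-849) = 107823)
(-4194864 + R)*(-1910739 + ((6 - 1)*(-7))*(-8192)) = (-4194864 + 107823)*(-1910739 + ((6 - 1)*(-7))*(-8192)) = -4087041*(-1910739 + (5*(-7))*(-8192)) = -4087041*(-1910739 - 35*(-8192)) = -4087041*(-1910739 + 286720) = -4087041*(-1624019) = 6637432237779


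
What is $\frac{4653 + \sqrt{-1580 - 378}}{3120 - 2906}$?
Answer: $\frac{4653}{214} + \frac{i \sqrt{1958}}{214} \approx 21.743 + 0.20677 i$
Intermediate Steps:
$\frac{4653 + \sqrt{-1580 - 378}}{3120 - 2906} = \frac{4653 + \sqrt{-1958}}{214} = \left(4653 + i \sqrt{1958}\right) \frac{1}{214} = \frac{4653}{214} + \frac{i \sqrt{1958}}{214}$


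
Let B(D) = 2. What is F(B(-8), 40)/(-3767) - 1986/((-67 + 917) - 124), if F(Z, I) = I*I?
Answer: -1440477/455807 ≈ -3.1603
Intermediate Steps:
F(Z, I) = I**2
F(B(-8), 40)/(-3767) - 1986/((-67 + 917) - 124) = 40**2/(-3767) - 1986/((-67 + 917) - 124) = 1600*(-1/3767) - 1986/(850 - 124) = -1600/3767 - 1986/726 = -1600/3767 - 1986*1/726 = -1600/3767 - 331/121 = -1440477/455807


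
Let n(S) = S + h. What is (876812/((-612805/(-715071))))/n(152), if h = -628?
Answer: -1317190827/612805 ≈ -2149.4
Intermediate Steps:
n(S) = -628 + S (n(S) = S - 628 = -628 + S)
(876812/((-612805/(-715071))))/n(152) = (876812/((-612805/(-715071))))/(-628 + 152) = (876812/((-612805*(-1/715071))))/(-476) = (876812/(612805/715071))*(-1/476) = (876812*(715071/612805))*(-1/476) = (626982833652/612805)*(-1/476) = -1317190827/612805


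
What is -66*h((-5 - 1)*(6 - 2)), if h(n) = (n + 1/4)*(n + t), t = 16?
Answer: -12540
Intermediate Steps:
h(n) = (16 + n)*(1/4 + n) (h(n) = (n + 1/4)*(n + 16) = (n + 1*(1/4))*(16 + n) = (n + 1/4)*(16 + n) = (1/4 + n)*(16 + n) = (16 + n)*(1/4 + n))
-66*h((-5 - 1)*(6 - 2)) = -66*(4 + ((-5 - 1)*(6 - 2))**2 + 65*((-5 - 1)*(6 - 2))/4) = -66*(4 + (-6*4)**2 + 65*(-6*4)/4) = -66*(4 + (-24)**2 + (65/4)*(-24)) = -66*(4 + 576 - 390) = -66*190 = -12540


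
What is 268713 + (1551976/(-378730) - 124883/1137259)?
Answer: 57868332972605268/215357050535 ≈ 2.6871e+5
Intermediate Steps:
268713 + (1551976/(-378730) - 124883/1137259) = 268713 + (1551976*(-1/378730) - 124883*1/1137259) = 268713 + (-775988/189365 - 124883/1137259) = 268713 - 906147806187/215357050535 = 57868332972605268/215357050535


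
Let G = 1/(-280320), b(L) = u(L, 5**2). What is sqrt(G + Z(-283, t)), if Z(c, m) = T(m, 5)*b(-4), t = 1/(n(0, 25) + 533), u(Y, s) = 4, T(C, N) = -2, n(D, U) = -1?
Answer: I*sqrt(2455604295)/17520 ≈ 2.8284*I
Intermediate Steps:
t = 1/532 (t = 1/(-1 + 533) = 1/532 ≈ 0.0018797)
b(L) = 4
Z(c, m) = -8 (Z(c, m) = -2*4 = -8)
G = -1/280320 ≈ -3.5674e-6
sqrt(G + Z(-283, t)) = sqrt(-1/280320 - 8) = sqrt(-2242561/280320) = I*sqrt(2455604295)/17520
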